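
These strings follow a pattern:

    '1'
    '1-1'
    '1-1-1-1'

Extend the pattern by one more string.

s(k+1) = s(k)·-·s(k) — each term doubles the last with '-' between the halves.
Doubling 1-1-1-1 with '-' between the halves:

1-1-1-1-1-1-1-1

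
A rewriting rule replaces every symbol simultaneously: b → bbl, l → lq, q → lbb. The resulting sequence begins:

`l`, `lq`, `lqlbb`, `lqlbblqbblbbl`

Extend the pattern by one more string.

Replace each of the 13 characters of lqlbblqbblbbl in place — lq lbb lq bbl bbl lq lbb bbl bbl lq bbl bbl lq — and concatenate.

lqlbblqbblbbllqlbbbblbbllqbblbbllq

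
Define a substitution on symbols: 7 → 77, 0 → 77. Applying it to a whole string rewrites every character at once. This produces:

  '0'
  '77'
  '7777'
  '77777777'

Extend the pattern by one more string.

7777777777777777

Rewriting each symbol of 77777777: 7→77, 7→77, 7→77, 7→77, 7→77, 7→77, 7→77, 7→77, which concatenates to 77 77 77 77 77 77 77 77.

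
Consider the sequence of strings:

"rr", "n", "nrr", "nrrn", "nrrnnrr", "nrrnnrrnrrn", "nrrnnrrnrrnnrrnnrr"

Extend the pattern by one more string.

nrrnnrrnrrnnrrnnrrnrrnnrrnrrn

From term 3 onward, concatenate the last term with the second-to-last: n·rr = nrr, nrr·n = nrrn, …
The next term joins nrrnnrrnrrnnrrnnrr and nrrnnrrnrrn.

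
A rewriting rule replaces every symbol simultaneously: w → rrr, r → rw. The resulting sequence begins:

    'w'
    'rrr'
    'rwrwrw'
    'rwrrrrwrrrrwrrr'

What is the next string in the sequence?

rwrrrrwrwrwrwrrrrwrwrwrwrrrrwrwrw

Replace each of the 15 characters of rwrrrrwrrrrwrrr in place — rw rrr rw rw rw rw rrr rw rw rw rw rrr rw rw rw — and concatenate.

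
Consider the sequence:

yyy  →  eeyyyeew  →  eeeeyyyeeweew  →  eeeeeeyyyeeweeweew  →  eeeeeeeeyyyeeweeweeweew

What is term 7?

s(k+1) = ee·s(k)·eew, so each term gains ee as a prefix and eew as a suffix.
From eeeeeeeeyyyeeweeweeweew, 2 further steps: eeeeeeeeyyyeeweeweeweew → eeeeeeeeeeyyyeeweeweeweeweew → (answer).

eeeeeeeeeeeeyyyeeweeweeweeweeweew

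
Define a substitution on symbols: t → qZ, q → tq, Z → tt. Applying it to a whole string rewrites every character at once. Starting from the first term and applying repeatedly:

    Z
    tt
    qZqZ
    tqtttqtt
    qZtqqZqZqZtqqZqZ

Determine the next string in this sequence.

φ(qZtqqZqZqZtqqZqZ) expands symbol-by-symbol to tq tt qZ tq tq tt tq tt tq tt qZ tq tq tt tq tt; joining the 16 pieces gives the next term.

tqttqZtqtqtttqtttqttqZtqtqtttqtt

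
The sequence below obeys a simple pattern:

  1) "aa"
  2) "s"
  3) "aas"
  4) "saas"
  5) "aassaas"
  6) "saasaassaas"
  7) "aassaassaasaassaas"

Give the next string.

saasaassaasaassaassaasaassaas

This is a Fibonacci-style word recurrence s(k) = s(k−2)·s(k−1): e.g. aa·s = aas.
Continuing: saasaassaas · aassaassaasaassaas gives term 8.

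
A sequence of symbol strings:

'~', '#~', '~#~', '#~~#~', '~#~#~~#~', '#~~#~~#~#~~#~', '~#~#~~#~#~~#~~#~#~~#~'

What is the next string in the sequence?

This is a Fibonacci-style word recurrence s(k) = s(k−2)·s(k−1): e.g. ~·#~ = ~#~.
The next term joins #~~#~~#~#~~#~ and ~#~#~~#~#~~#~~#~#~~#~.

#~~#~~#~#~~#~~#~#~~#~#~~#~~#~#~~#~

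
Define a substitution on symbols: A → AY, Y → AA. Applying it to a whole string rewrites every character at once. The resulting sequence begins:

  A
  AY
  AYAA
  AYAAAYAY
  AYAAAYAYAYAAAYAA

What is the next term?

Rewriting the 16 symbols of AYAAAYAYAYAAAYAA one by one yields AY AA AY AY AY AA AY AA AY AA AY AY AY AA AY AY; concatenated:

AYAAAYAYAYAAAYAAAYAAAYAYAYAAAYAY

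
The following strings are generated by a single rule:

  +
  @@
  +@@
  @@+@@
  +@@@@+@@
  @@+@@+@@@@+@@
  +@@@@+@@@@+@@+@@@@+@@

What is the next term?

From term 3 onward, concatenate the second-to-last term with the last: +·@@ = +@@, @@·+@@ = @@+@@, …
Continuing: @@+@@+@@@@+@@ · +@@@@+@@@@+@@+@@@@+@@ gives term 8.

@@+@@+@@@@+@@+@@@@+@@@@+@@+@@@@+@@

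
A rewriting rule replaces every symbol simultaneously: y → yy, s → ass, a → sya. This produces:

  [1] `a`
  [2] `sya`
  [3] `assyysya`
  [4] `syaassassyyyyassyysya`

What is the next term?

φ(syaassassyyyyassyysya) expands symbol-by-symbol to ass yy sya sya ass ass sya ass ass yy yy yy yy sya ass ass yy yy ass yy sya; joining the 21 pieces gives the next term.

assyysyasyaassasssyaassassyyyyyyyysyaassassyyyyassyysya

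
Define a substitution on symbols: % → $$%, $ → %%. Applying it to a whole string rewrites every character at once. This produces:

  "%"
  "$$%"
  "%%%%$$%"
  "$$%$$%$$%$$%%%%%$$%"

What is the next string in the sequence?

Replace each of the 19 characters of $$%$$%$$%$$%%%%%$$% in place — %% %% $$% %% %% $$% %% %% $$% %% %% $$% $$% $$% $$% $$% %% %% $$% — and concatenate.

%%%%$$%%%%%$$%%%%%$$%%%%%$$%$$%$$%$$%$$%%%%%$$%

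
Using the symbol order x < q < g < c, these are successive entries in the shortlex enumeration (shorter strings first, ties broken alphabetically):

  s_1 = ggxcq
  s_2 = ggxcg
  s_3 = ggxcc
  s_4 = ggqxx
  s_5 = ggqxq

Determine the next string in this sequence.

ggqxg

The successor of ggqxq increments the rightmost position that isn't already c and resets every position after it to x.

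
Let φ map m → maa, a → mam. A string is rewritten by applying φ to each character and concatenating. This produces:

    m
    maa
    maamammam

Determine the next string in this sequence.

Expanding maamammam: m→maa, a→mam, a→mam, m→maa, a→mam, m→maa, m→maa, a→mam, m→maa. Concatenated: maa mam mam maa mam maa maa mam maa.

maamammammaamammaamaamammaa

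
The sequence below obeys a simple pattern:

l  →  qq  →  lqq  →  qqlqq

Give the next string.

lqqqqlqq

This is a Fibonacci-style word recurrence s(k) = s(k−2)·s(k−1): e.g. l·qq = lqq.
Continuing: lqq · qqlqq gives term 5.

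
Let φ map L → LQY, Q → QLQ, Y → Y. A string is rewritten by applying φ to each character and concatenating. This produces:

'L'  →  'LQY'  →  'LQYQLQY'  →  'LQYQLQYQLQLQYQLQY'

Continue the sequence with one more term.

LQYQLQYQLQLQYQLQYQLQLQYQLQLQYQLQYQLQLQYQLQY

Applying the rule to each of the 17 symbols of LQYQLQYQLQLQYQLQY gives the pieces LQY QLQ Y QLQ LQY QLQ Y QLQ LQY QLQ LQY QLQ Y QLQ LQY QLQ Y, which concatenate to the answer.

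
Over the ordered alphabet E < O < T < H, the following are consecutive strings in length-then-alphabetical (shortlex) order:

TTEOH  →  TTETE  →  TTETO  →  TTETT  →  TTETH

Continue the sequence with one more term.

Find the rightmost character of TTETH below H, bump it to the next letter, and reset everything to its right to E.

TTEHE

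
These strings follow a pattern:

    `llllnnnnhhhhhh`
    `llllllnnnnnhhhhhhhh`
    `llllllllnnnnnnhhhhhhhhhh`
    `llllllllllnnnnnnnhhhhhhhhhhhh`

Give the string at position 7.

llllllllllllllllnnnnnnnnnnhhhhhhhhhhhhhhhhhh

The n-th term is 2n l's then n+2 n's then 2n+2 h's, where the shown terms are n = 2, 3, 4, 5.
Setting n = 8 gives 16, 10, 18 characters in each block.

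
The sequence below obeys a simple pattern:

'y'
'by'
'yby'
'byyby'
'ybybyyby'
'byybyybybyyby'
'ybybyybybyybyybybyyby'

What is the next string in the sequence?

byybyybybyybyybybyybybyybyybybyyby

Each term (from the third on) is the two preceding terms concatenated in order: term 3 = y·by = yby.
Continuing: byybyybybyyby · ybybyybybyybyybybyyby gives term 8.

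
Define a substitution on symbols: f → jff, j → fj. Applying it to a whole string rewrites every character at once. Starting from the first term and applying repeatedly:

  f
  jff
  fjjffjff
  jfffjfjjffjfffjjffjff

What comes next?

Replace each of the 21 characters of jfffjfjjffjfffjjffjff in place — fj jff jff jff fj jff fj fj jff jff fj jff jff jff fj fj jff jff fj jff jff — and concatenate.

fjjffjffjfffjjfffjfjjffjfffjjffjffjfffjfjjffjfffjjffjff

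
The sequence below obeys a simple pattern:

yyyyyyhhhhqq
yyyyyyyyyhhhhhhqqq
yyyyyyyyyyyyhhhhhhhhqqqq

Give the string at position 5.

Each string has the form y^{3n} h^{2n} q^{n}, where the shown terms are n = 2, 3, 4.
Setting n = 6 gives 18, 12, 6 characters in each block.

yyyyyyyyyyyyyyyyyyhhhhhhhhhhhhqqqqqq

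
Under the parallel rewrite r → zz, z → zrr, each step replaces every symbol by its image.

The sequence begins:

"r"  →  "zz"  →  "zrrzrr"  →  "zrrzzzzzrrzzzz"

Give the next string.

Rewriting the 14 symbols of zrrzzzzzrrzzzz one by one yields zrr zz zz zrr zrr zrr zrr zrr zz zz zrr zrr zrr zrr; concatenated:

zrrzzzzzrrzrrzrrzrrzrrzzzzzrrzrrzrrzrr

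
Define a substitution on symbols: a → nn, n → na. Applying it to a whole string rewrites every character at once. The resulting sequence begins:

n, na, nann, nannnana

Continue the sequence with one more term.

Rewriting each symbol of nannnana: n→na, a→nn, n→na, n→na, n→na, a→nn, n→na, a→nn, which concatenates to na nn na na na nn na nn.

nannnananannnann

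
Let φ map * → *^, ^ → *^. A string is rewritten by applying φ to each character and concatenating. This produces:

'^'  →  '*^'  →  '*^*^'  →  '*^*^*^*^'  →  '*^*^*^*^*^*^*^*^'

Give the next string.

Rewriting the 16 symbols of *^*^*^*^*^*^*^*^ one by one yields *^ *^ *^ *^ *^ *^ *^ *^ *^ *^ *^ *^ *^ *^ *^ *^; concatenated:

*^*^*^*^*^*^*^*^*^*^*^*^*^*^*^*^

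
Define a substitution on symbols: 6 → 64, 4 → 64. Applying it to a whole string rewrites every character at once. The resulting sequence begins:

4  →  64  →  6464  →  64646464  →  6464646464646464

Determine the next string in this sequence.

64646464646464646464646464646464

Applying the rule to each of the 16 symbols of 6464646464646464 gives the pieces 64 64 64 64 64 64 64 64 64 64 64 64 64 64 64 64, which concatenate to the answer.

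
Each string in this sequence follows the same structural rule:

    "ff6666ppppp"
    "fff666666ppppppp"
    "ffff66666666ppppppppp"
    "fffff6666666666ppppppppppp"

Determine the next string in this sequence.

The n-th term is n f's then 2n 6's then 2n+1 p's, where the shown terms are n = 2, 3, 4, 5.
For the next term, n = 6, so the run lengths are 6, 12, 13.

ffffff666666666666ppppppppppppp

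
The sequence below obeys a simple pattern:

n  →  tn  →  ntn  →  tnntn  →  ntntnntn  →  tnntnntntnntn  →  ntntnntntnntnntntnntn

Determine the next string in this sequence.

tnntnntntnntnntntnntntnntnntntnntn

From term 3 onward, concatenate the second-to-last term with the last: n·tn = ntn, tn·ntn = tnntn, …
The next term joins tnntnntntnntn and ntntnntntnntnntntnntn.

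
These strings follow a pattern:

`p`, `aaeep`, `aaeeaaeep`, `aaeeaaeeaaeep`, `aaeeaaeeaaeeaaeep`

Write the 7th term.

aaeeaaeeaaeeaaeeaaeeaaeep

Each term is the previous one with aaee prepended.
From aaeeaaeeaaeeaaeep, 2 further steps: aaeeaaeeaaeeaaeep → aaeeaaeeaaeeaaeeaaeep → (answer).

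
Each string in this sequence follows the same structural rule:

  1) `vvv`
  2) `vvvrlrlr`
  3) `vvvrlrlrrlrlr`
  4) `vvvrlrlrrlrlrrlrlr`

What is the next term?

vvvrlrlrrlrlrrlrlrrlrlr

The strings grow by a fixed suffix rlrlr each time.
One more step from vvvrlrlrrlrlrrlrlr gives the answer.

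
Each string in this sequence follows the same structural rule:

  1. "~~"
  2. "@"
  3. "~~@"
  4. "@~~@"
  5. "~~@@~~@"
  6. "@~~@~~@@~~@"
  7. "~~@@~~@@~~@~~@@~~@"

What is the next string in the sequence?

From term 3 onward, concatenate the second-to-last term with the last: ~~·@ = ~~@, @·~~@ = @~~@, …
So term 8 is @~~@~~@@~~@·~~@@~~@@~~@~~@@~~@.

@~~@~~@@~~@~~@@~~@@~~@~~@@~~@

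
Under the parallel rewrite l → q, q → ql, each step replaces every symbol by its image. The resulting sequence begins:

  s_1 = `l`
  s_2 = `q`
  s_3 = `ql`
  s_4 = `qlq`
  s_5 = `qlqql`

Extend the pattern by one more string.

Apply φ to qlqql symbol by symbol: q→ql, l→q, q→ql, q→ql, l→q; joined: ql q ql ql q.

qlqqlqlq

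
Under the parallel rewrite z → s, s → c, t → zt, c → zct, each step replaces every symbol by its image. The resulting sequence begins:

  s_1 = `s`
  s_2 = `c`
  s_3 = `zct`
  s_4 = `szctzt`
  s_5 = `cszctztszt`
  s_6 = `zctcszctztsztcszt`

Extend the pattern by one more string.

Rewriting the 17 symbols of zctcszctztsztcszt one by one yields s zct zt zct c s zct zt s zt c s zt zct c s zt; concatenated:

szctztzctcszctztsztcsztzctcszt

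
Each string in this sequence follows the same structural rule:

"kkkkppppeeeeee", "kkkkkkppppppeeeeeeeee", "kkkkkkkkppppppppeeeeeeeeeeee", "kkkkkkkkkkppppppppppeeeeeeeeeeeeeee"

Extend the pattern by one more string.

Reading off run lengths: k runs 4, 6, 8, 10; p runs 4, 6, 8, 10; e runs 6, 9, 12, 15 — each is linear in n, where the shown terms are n = 2, 3, 4, 5.
For the next term, n = 6, so the run lengths are 12, 12, 18.

kkkkkkkkkkkkppppppppppppeeeeeeeeeeeeeeeeee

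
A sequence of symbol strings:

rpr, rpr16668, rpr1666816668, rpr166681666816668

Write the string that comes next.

rpr16668166681666816668

The strings grow by a fixed suffix 16668 each time.
One more step from rpr166681666816668 gives the answer.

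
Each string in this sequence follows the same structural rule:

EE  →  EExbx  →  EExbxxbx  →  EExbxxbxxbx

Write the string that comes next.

The strings grow by a fixed suffix xbx each time.
Applying this once more to EExbxxbxxbx:

EExbxxbxxbxxbx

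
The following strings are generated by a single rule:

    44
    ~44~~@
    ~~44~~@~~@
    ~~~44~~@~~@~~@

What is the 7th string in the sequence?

~~~~~~44~~@~~@~~@~~@~~@~~@

Every step adds ~ to the front and ~~@ to the end of the previous string.
From ~~~44~~@~~@~~@, 3 further steps: ~~~44~~@~~@~~@ → ~~~~44~~@~~@~~@~~@ → ~~~~~44~~@~~@~~@~~@~~@ → (answer).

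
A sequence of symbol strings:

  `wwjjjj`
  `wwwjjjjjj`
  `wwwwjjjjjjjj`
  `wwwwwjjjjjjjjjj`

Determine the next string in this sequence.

Each string has the form w^{n} j^{2n}, where the shown terms are n = 2, 3, 4, 5.
At n = 6 the blocks have lengths 6, 12.

wwwwwwjjjjjjjjjjjj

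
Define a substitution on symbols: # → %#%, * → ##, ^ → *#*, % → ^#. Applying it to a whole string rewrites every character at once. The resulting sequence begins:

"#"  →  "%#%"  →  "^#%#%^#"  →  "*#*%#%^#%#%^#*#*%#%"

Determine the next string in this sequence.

##%#%##^#%#%^#*#*%#%^#%#%^#*#*%#%##%#%##^#%#%^#

φ(*#*%#%^#%#%^#*#*%#%) expands symbol-by-symbol to ## %#% ## ^# %#% ^# *#* %#% ^# %#% ^# *#* %#% ## %#% ## ^# %#% ^#; joining the 19 pieces gives the next term.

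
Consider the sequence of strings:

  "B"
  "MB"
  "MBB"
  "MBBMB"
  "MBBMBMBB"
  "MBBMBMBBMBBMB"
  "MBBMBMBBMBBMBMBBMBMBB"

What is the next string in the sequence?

Each term (from the third on) is the previous term followed by the one before it: term 3 = MB·B = MBB.
Continuing: MBBMBMBBMBBMBMBBMBMBB · MBBMBMBBMBBMB gives term 8.

MBBMBMBBMBBMBMBBMBMBBMBBMBMBBMBBMB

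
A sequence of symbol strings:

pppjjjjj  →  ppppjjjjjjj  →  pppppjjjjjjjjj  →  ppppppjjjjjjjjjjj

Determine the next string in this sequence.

Reading off run lengths: p runs 3, 4, 5, 6; j runs 5, 7, 9, 11 — each is linear in n, where the shown terms are n = 2, 3, 4, 5.
At n = 6 the blocks have lengths 7, 13.

pppppppjjjjjjjjjjjjj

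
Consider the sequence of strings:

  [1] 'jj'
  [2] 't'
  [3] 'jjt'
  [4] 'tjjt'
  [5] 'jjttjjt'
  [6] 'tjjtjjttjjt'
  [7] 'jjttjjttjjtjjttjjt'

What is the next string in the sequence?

From term 3 onward, concatenate the second-to-last term with the last: jj·t = jjt, t·jjt = tjjt, …
So term 8 is tjjtjjttjjt·jjttjjttjjtjjttjjt.

tjjtjjttjjtjjttjjttjjtjjttjjt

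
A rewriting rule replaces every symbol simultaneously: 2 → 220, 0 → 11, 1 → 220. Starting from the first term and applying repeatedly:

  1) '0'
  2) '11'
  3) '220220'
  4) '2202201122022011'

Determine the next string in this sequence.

22022011220220112202202202201122022011220220

Applying the rule to each of the 16 symbols of 2202201122022011 gives the pieces 220 220 11 220 220 11 220 220 220 220 11 220 220 11 220 220, which concatenate to the answer.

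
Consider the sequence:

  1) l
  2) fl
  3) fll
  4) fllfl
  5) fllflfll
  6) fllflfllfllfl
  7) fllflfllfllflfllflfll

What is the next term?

fllflfllfllflfllflfllfllflfllfllfl

This is a Fibonacci-style word recurrence s(k) = s(k−1)·s(k−2): e.g. fl·l = fll.
The next term joins fllflfllfllflfllflfll and fllflfllfllfl.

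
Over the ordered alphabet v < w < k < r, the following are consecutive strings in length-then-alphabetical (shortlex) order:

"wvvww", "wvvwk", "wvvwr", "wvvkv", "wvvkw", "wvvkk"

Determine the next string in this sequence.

wvvkr

The successor of wvvkk increments the rightmost position that isn't already r and resets every position after it to v.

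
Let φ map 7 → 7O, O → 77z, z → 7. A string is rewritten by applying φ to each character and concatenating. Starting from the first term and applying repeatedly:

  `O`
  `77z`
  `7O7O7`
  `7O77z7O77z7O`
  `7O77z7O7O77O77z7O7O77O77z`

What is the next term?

Rewriting the 25 symbols of 7O77z7O7O77O77z7O7O77O77z one by one yields 7O 77z 7O 7O 7 7O 77z 7O 77z 7O 7O 77z 7O 7O 7 7O 77z 7O 77z 7O 7O 77z 7O 7O 7; concatenated:

7O77z7O7O77O77z7O77z7O7O77z7O7O77O77z7O77z7O7O77z7O7O7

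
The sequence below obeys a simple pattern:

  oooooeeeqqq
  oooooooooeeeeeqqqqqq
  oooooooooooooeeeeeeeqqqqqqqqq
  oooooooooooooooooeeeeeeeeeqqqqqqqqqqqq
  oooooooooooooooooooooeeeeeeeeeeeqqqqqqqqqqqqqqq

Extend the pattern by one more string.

Reading off run lengths: o runs 5, 9, 13, 17, 21; e runs 3, 5, 7, 9, 11; q runs 3, 6, 9, 12, 15 — each is linear in n (n = 1, 2, …).
Setting n = 6 gives 25, 13, 18 characters in each block.

oooooooooooooooooooooooooeeeeeeeeeeeeeqqqqqqqqqqqqqqqqqq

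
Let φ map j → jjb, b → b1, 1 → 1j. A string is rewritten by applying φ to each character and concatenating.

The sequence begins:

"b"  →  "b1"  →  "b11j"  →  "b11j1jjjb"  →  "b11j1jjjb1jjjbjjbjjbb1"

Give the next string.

b11j1jjjb1jjjbjjbjjbb11jjjbjjbjjbb1jjbjjbb1jjbjjbb1b11j

φ(b11j1jjjb1jjjbjjbjjbb1) expands symbol-by-symbol to b1 1j 1j jjb 1j jjb jjb jjb b1 1j jjb jjb jjb b1 jjb jjb b1 jjb jjb b1 b1 1j; joining the 22 pieces gives the next term.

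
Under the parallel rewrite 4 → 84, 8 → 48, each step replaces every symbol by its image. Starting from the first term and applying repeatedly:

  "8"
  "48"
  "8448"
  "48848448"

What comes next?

8448488448848448

Expanding 48848448: 4→84, 8→48, 8→48, 4→84, 8→48, 4→84, 4→84, 8→48. Concatenated: 84 48 48 84 48 84 84 48.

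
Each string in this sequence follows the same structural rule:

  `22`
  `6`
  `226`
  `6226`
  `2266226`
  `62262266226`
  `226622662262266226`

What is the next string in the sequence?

This is a Fibonacci-style word recurrence s(k) = s(k−2)·s(k−1): e.g. 22·6 = 226.
The next term joins 62262266226 and 226622662262266226.

62262266226226622662262266226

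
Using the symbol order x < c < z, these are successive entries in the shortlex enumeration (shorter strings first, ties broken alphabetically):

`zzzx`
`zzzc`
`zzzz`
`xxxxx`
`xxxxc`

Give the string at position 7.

xxxcx

Advancing 2 positions from xxxxc through xxxxc → xxxxz reaches term 7.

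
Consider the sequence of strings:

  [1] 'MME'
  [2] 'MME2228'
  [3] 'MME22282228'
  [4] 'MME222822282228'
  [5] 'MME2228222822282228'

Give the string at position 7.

The strings grow by a fixed suffix 2228 each time.
From MME2228222822282228, 2 further steps: MME2228222822282228 → MME22282228222822282228 → (answer).

MME222822282228222822282228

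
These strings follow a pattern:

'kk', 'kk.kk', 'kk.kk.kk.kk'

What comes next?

Each string is two copies of the previous one joined by '.'.
Doubling kk.kk.kk.kk with '.' between the halves:

kk.kk.kk.kk.kk.kk.kk.kk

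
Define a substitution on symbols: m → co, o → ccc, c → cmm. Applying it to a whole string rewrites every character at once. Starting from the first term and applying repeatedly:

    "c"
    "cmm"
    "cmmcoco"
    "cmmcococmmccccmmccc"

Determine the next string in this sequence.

Applying the rule to each of the 19 symbols of cmmcococmmccccmmccc gives the pieces cmm co co cmm ccc cmm ccc cmm co co cmm cmm cmm cmm co co cmm cmm cmm, which concatenate to the answer.

cmmcococmmccccmmccccmmcococmmcmmcmmcmmcococmmcmmcmm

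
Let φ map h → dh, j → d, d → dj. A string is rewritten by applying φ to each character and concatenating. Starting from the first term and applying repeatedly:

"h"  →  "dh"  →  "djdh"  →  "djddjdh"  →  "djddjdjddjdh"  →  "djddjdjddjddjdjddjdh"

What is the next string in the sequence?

Rewriting the 20 symbols of djddjdjddjddjdjddjdh one by one yields dj d dj dj d dj d dj dj d dj dj d dj d dj dj d dj dh; concatenated:

djddjdjddjddjdjddjdjddjddjdjddjdh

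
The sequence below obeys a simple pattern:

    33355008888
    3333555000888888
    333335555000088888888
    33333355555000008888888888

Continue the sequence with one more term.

3333333555555000000888888888888

The n-th term is n+1 3's then n 5's then n 0's then 2n 8's, where the shown terms are n = 2, 3, 4, 5.
Setting n = 6 gives 7, 6, 6, 12 characters in each block.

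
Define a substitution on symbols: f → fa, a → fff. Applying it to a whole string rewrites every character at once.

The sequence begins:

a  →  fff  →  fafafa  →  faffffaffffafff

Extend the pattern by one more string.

φ(faffffaffffafff) expands symbol-by-symbol to fa fff fa fa fa fa fff fa fa fa fa fff fa fa fa; joining the 15 pieces gives the next term.

faffffafafafaffffafafafaffffafafa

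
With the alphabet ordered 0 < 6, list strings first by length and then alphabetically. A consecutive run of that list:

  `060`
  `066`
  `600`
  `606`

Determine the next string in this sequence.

660

The successor of 606 increments the rightmost position that isn't already 6 and resets every position after it to 0.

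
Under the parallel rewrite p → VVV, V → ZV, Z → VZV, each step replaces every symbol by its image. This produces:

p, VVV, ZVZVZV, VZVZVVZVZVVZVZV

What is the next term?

ZVVZVZVVZVZVZVVZVZVVZVZVZVVZVZVVZVZV

φ(VZVZVVZVZVVZVZV) expands symbol-by-symbol to ZV VZV ZV VZV ZV ZV VZV ZV VZV ZV ZV VZV ZV VZV ZV; joining the 15 pieces gives the next term.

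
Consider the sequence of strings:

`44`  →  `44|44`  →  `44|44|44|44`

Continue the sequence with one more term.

44|44|44|44|44|44|44|44

Each string is two copies of the previous one joined by '|'.
So the next term is two copies of 44|44|44|44 with '|' between the halves.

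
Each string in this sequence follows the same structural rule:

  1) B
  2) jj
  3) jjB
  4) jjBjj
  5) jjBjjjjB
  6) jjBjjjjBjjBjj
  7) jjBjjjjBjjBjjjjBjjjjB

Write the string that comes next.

From term 3 onward, concatenate the last term with the second-to-last: jj·B = jjB, jjB·jj = jjBjj, …
Continuing: jjBjjjjBjjBjjjjBjjjjB · jjBjjjjBjjBjj gives term 8.

jjBjjjjBjjBjjjjBjjjjBjjBjjjjBjjBjj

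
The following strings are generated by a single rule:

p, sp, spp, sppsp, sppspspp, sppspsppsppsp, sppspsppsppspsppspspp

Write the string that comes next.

sppspsppsppspsppspsppsppspsppsppsp

This is a Fibonacci-style word recurrence s(k) = s(k−1)·s(k−2): e.g. sp·p = spp.
Continuing: sppspsppsppspsppspspp · sppspsppsppsp gives term 8.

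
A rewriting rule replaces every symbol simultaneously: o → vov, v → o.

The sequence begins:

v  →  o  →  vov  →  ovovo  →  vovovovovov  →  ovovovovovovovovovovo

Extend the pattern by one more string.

vovovovovovovovovovovovovovovovovovovovovov

Replace each of the 21 characters of ovovovovovovovovovovo in place — vov o vov o vov o vov o vov o vov o vov o vov o vov o vov o vov — and concatenate.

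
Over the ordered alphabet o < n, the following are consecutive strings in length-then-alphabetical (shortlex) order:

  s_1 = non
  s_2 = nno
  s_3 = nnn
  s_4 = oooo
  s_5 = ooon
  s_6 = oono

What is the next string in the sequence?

oonn

Treat oono as a base-2 numeral over the given alphabet and add one, carrying through any trailing n's.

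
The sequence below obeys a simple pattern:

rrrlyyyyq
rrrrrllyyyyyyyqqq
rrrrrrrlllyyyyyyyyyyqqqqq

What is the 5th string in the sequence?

rrrrrrrrrrrlllllyyyyyyyyyyyyyyyyqqqqqqqqq

Each string has the form r^{2n+1} l^{n} y^{3n+1} q^{2n-1} (n = 1, 2, …).
At n = 5 the blocks have lengths 11, 5, 16, 9.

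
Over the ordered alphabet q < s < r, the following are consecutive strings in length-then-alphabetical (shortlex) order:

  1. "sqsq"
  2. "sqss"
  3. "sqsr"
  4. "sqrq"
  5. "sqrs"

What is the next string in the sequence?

sqrr

Treat sqrs as a base-3 numeral over the given alphabet and add one, carrying through any trailing r's.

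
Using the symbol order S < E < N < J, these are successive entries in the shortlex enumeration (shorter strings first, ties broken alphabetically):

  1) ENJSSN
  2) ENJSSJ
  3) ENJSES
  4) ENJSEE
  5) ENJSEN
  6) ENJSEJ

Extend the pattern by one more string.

Treat ENJSEJ as a base-4 numeral over the given alphabet and add one, carrying through any trailing J's.

ENJSNS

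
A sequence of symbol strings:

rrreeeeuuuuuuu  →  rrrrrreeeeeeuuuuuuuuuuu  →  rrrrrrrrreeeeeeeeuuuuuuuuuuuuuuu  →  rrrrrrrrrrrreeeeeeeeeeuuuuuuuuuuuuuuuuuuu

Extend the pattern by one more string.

rrrrrrrrrrrrrrreeeeeeeeeeeeuuuuuuuuuuuuuuuuuuuuuuu

Each string has the form r^{3n} e^{2n+2} u^{4n+3} (n = 1, 2, …).
For the next term, n = 5, so the run lengths are 15, 12, 23.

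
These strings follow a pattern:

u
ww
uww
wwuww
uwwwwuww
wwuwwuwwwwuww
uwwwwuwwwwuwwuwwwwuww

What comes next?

wwuwwuwwwwuwwuwwwwuwwwwuwwuwwwwuww

Each term (from the third on) is the two preceding terms concatenated in order: term 3 = u·ww = uww.
Continuing: wwuwwuwwwwuww · uwwwwuwwwwuwwuwwwwuww gives term 8.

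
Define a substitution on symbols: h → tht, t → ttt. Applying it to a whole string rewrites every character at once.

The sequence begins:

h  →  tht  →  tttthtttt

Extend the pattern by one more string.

Apply φ to tttthtttt symbol by symbol: t→ttt, t→ttt, t→ttt, t→ttt, h→tht, t→ttt, t→ttt, t→ttt, t→ttt; joined: ttt ttt ttt ttt tht ttt ttt ttt ttt.

ttttttttttttthttttttttttttt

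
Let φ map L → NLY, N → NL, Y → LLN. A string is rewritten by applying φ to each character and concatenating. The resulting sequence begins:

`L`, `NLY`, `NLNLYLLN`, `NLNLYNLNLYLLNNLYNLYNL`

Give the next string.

Rewriting the 21 symbols of NLNLYNLNLYLLNNLYNLYNL one by one yields NL NLY NL NLY LLN NL NLY NL NLY LLN NLY NLY NL NL NLY LLN NL NLY LLN NL NLY; concatenated:

NLNLYNLNLYLLNNLNLYNLNLYLLNNLYNLYNLNLNLYLLNNLNLYLLNNLNLY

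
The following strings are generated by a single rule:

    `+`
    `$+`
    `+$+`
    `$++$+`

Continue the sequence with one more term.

Each term (from the third on) is the two preceding terms concatenated in order: term 3 = +·$+ = +$+.
The next term joins +$+ and $++$+.

+$+$++$+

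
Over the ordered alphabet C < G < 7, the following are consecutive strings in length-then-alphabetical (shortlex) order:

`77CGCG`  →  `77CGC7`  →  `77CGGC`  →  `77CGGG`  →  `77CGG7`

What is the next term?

77CG7C

Treat 77CGG7 as a base-3 numeral over the given alphabet and add one, carrying through any trailing 7's.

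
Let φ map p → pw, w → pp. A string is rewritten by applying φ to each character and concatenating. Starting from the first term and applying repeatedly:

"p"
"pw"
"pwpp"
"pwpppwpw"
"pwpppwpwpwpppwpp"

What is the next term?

pwpppwpwpwpppwpppwpppwpwpwpppwpw

Applying the rule to each of the 16 symbols of pwpppwpwpwpppwpp gives the pieces pw pp pw pw pw pp pw pp pw pp pw pw pw pp pw pw, which concatenate to the answer.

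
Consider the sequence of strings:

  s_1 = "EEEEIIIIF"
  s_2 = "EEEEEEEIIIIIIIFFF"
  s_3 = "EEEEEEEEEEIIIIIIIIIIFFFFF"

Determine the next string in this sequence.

EEEEEEEEEEEEEIIIIIIIIIIIIIFFFFFFF

Reading off run lengths: E runs 4, 7, 10; I runs 4, 7, 10; F runs 1, 3, 5 — each is linear in n (n = 1, 2, …).
At n = 4 the blocks have lengths 13, 13, 7.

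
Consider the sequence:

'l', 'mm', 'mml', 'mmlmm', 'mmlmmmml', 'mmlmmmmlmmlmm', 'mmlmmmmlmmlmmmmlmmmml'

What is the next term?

This is a Fibonacci-style word recurrence s(k) = s(k−1)·s(k−2): e.g. mm·l = mml.
The next term joins mmlmmmmlmmlmmmmlmmmml and mmlmmmmlmmlmm.

mmlmmmmlmmlmmmmlmmmmlmmlmmmmlmmlmm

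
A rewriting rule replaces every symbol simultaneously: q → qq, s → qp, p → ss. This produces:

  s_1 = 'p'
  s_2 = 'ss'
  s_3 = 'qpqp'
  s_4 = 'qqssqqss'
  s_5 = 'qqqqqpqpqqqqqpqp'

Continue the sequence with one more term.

φ(qqqqqpqpqqqqqpqp) expands symbol-by-symbol to qq qq qq qq qq ss qq ss qq qq qq qq qq ss qq ss; joining the 16 pieces gives the next term.

qqqqqqqqqqssqqssqqqqqqqqqqssqqss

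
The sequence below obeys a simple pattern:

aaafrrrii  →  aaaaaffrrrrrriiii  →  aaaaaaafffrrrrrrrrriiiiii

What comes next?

Term n consists of 2n+1 a's, followed by n f's, followed by 3n r's, followed by 2n i's (n = 1, 2, …).
At n = 4 the blocks have lengths 9, 4, 12, 8.

aaaaaaaaaffffrrrrrrrrrrrriiiiiiii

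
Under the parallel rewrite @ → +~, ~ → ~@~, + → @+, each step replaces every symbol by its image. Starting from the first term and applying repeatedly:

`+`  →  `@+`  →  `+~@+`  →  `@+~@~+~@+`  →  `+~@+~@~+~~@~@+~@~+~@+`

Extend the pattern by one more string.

Rewriting the 21 symbols of +~@+~@~+~~@~@+~@~+~@+ one by one yields @+ ~@~ +~ @+ ~@~ +~ ~@~ @+ ~@~ ~@~ +~ ~@~ +~ @+ ~@~ +~ ~@~ @+ ~@~ +~ @+; concatenated:

@+~@~+~@+~@~+~~@~@+~@~~@~+~~@~+~@+~@~+~~@~@+~@~+~@+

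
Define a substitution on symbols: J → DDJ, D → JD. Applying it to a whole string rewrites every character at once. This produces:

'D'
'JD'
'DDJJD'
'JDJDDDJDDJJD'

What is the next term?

DDJJDDDJJDJDJDDDJJDJDDDJDDJJD

Rewriting each symbol of JDJDDDJDDJJD: J→DDJ, D→JD, J→DDJ, D→JD, D→JD, D→JD, J→DDJ, D→JD, D→JD, J→DDJ, J→DDJ, D→JD, which concatenates to DDJ JD DDJ JD JD JD DDJ JD JD DDJ DDJ JD.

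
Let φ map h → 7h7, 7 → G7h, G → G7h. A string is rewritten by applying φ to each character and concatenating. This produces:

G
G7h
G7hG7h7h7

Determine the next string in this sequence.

G7hG7h7h7G7hG7h7h7G7h7h7G7h

Expanding G7hG7h7h7: G→G7h, 7→G7h, h→7h7, G→G7h, 7→G7h, h→7h7, 7→G7h, h→7h7, 7→G7h. Concatenated: G7h G7h 7h7 G7h G7h 7h7 G7h 7h7 G7h.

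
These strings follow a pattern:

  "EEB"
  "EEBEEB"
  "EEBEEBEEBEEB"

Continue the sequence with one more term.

Each string is two copies of the previous one concatenated.
Doubling EEBEEBEEBEEB:

EEBEEBEEBEEBEEBEEBEEBEEB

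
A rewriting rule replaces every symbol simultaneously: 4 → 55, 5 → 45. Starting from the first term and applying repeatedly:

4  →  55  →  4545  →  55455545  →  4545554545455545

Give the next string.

φ(4545554545455545) expands symbol-by-symbol to 55 45 55 45 45 45 55 45 55 45 55 45 45 45 55 45; joining the 16 pieces gives the next term.

55455545454555455545554545455545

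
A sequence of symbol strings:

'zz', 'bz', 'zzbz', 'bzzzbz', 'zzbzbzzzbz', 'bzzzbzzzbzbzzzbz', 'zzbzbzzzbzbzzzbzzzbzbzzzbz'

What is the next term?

From term 3 onward, concatenate the second-to-last term with the last: zz·bz = zzbz, bz·zzbz = bzzzbz, …
The next term joins bzzzbzzzbzbzzzbz and zzbzbzzzbzbzzzbzzzbzbzzzbz.

bzzzbzzzbzbzzzbzzzbzbzzzbzbzzzbzzzbzbzzzbz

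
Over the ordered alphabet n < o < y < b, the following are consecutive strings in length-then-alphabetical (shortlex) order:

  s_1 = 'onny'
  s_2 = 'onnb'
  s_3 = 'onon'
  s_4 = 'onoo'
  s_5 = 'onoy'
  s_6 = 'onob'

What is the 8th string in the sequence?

Continuing the enumeration 2 steps past onob: onob → onyn → (answer).

onyo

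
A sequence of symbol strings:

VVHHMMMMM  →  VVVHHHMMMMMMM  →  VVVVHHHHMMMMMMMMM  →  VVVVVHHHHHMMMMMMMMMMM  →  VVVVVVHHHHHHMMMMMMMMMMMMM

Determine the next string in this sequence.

The n-th term is n V's then n H's then 2n+1 M's, where the shown terms are n = 2, 3, 4, 5, 6.
Setting n = 7 gives 7, 7, 15 characters in each block.

VVVVVVVHHHHHHHMMMMMMMMMMMMMMM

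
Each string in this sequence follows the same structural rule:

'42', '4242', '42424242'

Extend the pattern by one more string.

s(k+1) = s(k)·s(k) — each term doubles the last.
One more doubling of 42424242 gives the answer.

4242424242424242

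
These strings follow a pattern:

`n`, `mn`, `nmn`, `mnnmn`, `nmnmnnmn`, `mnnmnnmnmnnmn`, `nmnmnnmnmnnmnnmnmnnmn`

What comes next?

Each term (from the third on) is the two preceding terms concatenated in order: term 3 = n·mn = nmn.
The next term joins mnnmnnmnmnnmn and nmnmnnmnmnnmnnmnmnnmn.

mnnmnnmnmnnmnnmnmnnmnmnnmnnmnmnnmn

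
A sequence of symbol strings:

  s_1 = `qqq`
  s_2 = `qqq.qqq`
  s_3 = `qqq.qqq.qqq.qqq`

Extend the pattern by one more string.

Every step duplicates the string with '.' between the halves.
So the next term is two copies of qqq.qqq.qqq.qqq with '.' between the halves.

qqq.qqq.qqq.qqq.qqq.qqq.qqq.qqq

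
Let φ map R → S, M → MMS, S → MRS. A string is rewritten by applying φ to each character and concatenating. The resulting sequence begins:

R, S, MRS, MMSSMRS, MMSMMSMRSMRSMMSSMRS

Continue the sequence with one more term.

MMSMMSMRSMMSMMSMRSMMSSMRSMMSSMRSMMSMMSMRSMRSMMSSMRS

Replace each of the 19 characters of MMSMMSMRSMRSMMSSMRS in place — MMS MMS MRS MMS MMS MRS MMS S MRS MMS S MRS MMS MMS MRS MRS MMS S MRS — and concatenate.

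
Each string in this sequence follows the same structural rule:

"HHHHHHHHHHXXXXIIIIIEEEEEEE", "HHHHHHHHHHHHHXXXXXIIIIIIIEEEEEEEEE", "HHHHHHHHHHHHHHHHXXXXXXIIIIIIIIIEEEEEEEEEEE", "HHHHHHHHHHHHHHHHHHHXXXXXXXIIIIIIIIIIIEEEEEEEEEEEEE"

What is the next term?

Term n consists of 3n+1 H's, followed by n+1 X's, followed by 2n-1 I's, followed by 2n+1 E's, where the shown terms are n = 3, 4, 5, 6.
Setting n = 7 gives 22, 8, 13, 15 characters in each block.

HHHHHHHHHHHHHHHHHHHHHHXXXXXXXXIIIIIIIIIIIIIEEEEEEEEEEEEEEE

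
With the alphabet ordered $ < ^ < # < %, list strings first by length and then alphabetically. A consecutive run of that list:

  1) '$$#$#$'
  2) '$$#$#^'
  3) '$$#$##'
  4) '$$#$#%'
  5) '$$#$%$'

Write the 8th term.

$$#$%%

Continuing the enumeration 3 steps past $$#$%$: $$#$%$ → $$#$%^ → $$#$%# → (answer).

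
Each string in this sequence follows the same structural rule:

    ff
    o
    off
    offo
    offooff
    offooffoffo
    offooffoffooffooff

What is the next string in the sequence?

This is a Fibonacci-style word recurrence s(k) = s(k−1)·s(k−2): e.g. o·ff = off.
The next term joins offooffoffooffooff and offooffoffo.

offooffoffooffooffoffooffoffo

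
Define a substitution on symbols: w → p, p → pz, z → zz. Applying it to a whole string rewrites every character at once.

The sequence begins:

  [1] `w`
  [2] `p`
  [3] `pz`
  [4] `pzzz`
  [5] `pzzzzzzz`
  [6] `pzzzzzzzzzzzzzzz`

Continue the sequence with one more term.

pzzzzzzzzzzzzzzzzzzzzzzzzzzzzzzz

φ(pzzzzzzzzzzzzzzz) expands symbol-by-symbol to pz zz zz zz zz zz zz zz zz zz zz zz zz zz zz zz; joining the 16 pieces gives the next term.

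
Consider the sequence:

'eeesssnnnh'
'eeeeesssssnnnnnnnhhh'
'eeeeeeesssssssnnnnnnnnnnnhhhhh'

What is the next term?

Each string has the form e^{2n+1} s^{2n+1} n^{4n-1} h^{2n-1} (n = 1, 2, …).
For the next term, n = 4, so the run lengths are 9, 9, 15, 7.

eeeeeeeeesssssssssnnnnnnnnnnnnnnnhhhhhhh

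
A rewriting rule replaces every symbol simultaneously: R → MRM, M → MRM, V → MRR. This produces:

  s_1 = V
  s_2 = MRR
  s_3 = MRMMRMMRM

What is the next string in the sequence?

MRMMRMMRMMRMMRMMRMMRMMRMMRM

Apply φ to MRMMRMMRM symbol by symbol: M→MRM, R→MRM, M→MRM, M→MRM, R→MRM, M→MRM, M→MRM, R→MRM, M→MRM; joined: MRM MRM MRM MRM MRM MRM MRM MRM MRM.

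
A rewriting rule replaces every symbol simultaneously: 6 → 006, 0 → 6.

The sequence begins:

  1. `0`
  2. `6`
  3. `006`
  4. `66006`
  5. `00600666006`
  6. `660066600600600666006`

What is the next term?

Replace each of the 21 characters of 660066600600600666006 in place — 006 006 6 6 006 006 006 6 6 006 6 6 006 6 6 006 006 006 6 6 006 — and concatenate.

0060066600600600666006660066600600600666006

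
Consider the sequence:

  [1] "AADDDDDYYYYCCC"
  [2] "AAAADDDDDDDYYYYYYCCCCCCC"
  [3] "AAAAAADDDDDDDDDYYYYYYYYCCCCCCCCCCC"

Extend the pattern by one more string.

AAAAAAAADDDDDDDDDDDYYYYYYYYYYCCCCCCCCCCCCCCC

Each string has the form A^{2n} D^{2n+3} Y^{2n+2} C^{4n-1} (n = 1, 2, …).
At n = 4 the blocks have lengths 8, 11, 10, 15.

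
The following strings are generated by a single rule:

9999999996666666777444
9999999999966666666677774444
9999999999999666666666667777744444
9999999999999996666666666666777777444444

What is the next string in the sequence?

Term n consists of 2n+3 9's, followed by 2n+1 6's, followed by n 7's, followed by n 4's, where the shown terms are n = 3, 4, 5, 6.
Setting n = 7 gives 17, 15, 7, 7 characters in each block.

9999999999999999966666666666666677777774444444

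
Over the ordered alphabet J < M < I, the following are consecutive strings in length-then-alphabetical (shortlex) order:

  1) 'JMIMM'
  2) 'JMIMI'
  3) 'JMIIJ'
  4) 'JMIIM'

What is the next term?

JMIII

Find the rightmost character of JMIIM below I, bump it to the next letter, and reset everything to its right to J.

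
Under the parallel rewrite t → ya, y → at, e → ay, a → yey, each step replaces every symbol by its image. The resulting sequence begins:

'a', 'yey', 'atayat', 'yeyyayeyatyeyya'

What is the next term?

atayatatyeyatayatyeyyaatayatatyey

Applying the rule to each of the 15 symbols of yeyyayeyatyeyya gives the pieces at ay at at yey at ay at yey ya at ay at at yey, which concatenate to the answer.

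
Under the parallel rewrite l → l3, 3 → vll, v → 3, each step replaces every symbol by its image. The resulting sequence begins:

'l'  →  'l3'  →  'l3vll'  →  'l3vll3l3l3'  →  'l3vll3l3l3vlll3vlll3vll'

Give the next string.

Applying the rule to each of the 23 symbols of l3vll3l3l3vlll3vlll3vll gives the pieces l3 vll 3 l3 l3 vll l3 vll l3 vll 3 l3 l3 l3 vll 3 l3 l3 l3 vll 3 l3 l3, which concatenate to the answer.

l3vll3l3l3vlll3vlll3vll3l3l3l3vll3l3l3l3vll3l3l3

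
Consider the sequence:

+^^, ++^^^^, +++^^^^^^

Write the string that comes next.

Reading off run lengths: + runs 1, 2, 3; ^ runs 2, 4, 6 — each is linear in n (n = 1, 2, …).
At n = 4 the blocks have lengths 4, 8.

++++^^^^^^^^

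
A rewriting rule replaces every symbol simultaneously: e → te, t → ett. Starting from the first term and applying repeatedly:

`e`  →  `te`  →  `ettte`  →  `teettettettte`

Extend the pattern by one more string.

Replace each of the 13 characters of teettettettte in place — ett te te ett ett te ett ett te ett ett ett te — and concatenate.

ettteteettettteettettteettettettte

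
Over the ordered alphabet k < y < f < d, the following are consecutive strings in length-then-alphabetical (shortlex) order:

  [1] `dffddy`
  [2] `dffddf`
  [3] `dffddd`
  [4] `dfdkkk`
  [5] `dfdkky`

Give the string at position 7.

dfdkkd

Stepping forward 2 times from dfdkky: dfdkky → dfdkkf, then the target.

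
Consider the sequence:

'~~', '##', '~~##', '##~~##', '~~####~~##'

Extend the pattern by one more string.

Each term (from the third on) is the two preceding terms concatenated in order: term 3 = ~~·## = ~~##.
Continuing: ##~~## · ~~####~~## gives term 6.

##~~##~~####~~##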